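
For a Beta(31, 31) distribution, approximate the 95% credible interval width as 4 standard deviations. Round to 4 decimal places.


Variance of Beta(a,b) = ab / ((a+b)^2 * (a+b+1))
= 31*31 / ((62)^2 * 63)
= 0.004
SD = sqrt(0.004) = 0.063
Width = 4 * SD = 0.252

0.252


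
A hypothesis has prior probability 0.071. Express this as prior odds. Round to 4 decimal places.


Odds = P(H) / P(not H) = 0.071 / 0.929
= 0.0764

0.0764


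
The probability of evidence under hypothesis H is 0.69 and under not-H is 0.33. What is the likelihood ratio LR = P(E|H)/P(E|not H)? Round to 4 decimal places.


LR = 0.69 / 0.33
= 2.0909

2.0909


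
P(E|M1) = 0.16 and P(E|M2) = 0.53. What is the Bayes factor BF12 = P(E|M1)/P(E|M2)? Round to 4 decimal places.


Bayes factor BF12 = P(E|M1) / P(E|M2)
= 0.16 / 0.53
= 0.3019

0.3019


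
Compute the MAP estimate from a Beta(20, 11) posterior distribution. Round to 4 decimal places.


MAP = mode of Beta distribution
= (alpha - 1)/(alpha + beta - 2)
= (20-1)/(20+11-2)
= 19/29 = 0.6552

0.6552


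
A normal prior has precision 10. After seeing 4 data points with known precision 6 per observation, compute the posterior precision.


In the conjugate normal model, precisions add:
tau_posterior = tau_prior + n * tau_data
= 10 + 4*6 = 34

34


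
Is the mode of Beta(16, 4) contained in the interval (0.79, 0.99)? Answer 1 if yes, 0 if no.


Mode = (a-1)/(a+b-2) = 15/18 = 0.8333
Interval: (0.79, 0.99)
Contains mode? 1

1


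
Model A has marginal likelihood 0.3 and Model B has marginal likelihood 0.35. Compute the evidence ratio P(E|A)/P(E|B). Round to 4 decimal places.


Evidence ratio = P(E|A) / P(E|B)
= 0.3 / 0.35
= 0.8571

0.8571


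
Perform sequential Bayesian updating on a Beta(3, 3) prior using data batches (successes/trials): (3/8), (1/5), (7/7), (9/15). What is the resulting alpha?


Accumulate successes: 20
Posterior alpha = prior alpha + sum of successes
= 3 + 20 = 23

23


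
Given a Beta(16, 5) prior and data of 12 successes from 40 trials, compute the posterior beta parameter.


Number of failures = 40 - 12 = 28
Posterior beta = 5 + 28 = 33

33


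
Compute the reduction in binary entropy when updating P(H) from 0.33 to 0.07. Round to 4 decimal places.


H_before = -p*log2(p) - (1-p)*log2(1-p) for p=0.33: 0.9149
H_after for p=0.07: 0.3659
Reduction = 0.9149 - 0.3659 = 0.549

0.549


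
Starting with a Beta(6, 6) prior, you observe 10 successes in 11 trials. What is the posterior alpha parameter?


For a Beta-Binomial conjugate model:
Posterior alpha = prior alpha + number of successes
= 6 + 10 = 16

16


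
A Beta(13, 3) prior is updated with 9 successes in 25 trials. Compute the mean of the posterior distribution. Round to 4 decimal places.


After update: Beta(22, 19)
Mean = 22 / (22 + 19) = 22 / 41
= 0.5366

0.5366


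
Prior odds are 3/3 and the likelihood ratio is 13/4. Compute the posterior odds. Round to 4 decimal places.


Posterior odds = prior odds * likelihood ratio
= (3/3) * (13/4)
= 39 / 12
= 3.25

3.25


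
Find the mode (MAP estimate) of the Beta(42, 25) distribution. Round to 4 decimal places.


For Beta(a,b) with a,b > 1:
Mode = (a-1)/(a+b-2) = (42-1)/(67-2)
= 41/65 = 0.6308

0.6308


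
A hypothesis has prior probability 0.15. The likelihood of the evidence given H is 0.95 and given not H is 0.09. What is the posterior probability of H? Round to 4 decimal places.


Using Bayes' theorem:
P(E) = 0.15 * 0.95 + 0.85 * 0.09
P(E) = 0.219
P(H|E) = (0.15 * 0.95) / 0.219 = 0.6507

0.6507


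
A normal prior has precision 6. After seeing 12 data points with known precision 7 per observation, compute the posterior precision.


In the conjugate normal model, precisions add:
tau_posterior = tau_prior + n * tau_data
= 6 + 12*7 = 90

90


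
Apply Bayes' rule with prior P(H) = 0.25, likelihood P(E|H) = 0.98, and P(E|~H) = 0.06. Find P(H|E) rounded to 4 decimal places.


Step 1: Compute marginal P(E) = P(E|H)P(H) + P(E|~H)P(~H)
= 0.98*0.25 + 0.06*0.75 = 0.29
Step 2: P(H|E) = P(E|H)P(H)/P(E) = 0.245/0.29
= 0.8448

0.8448


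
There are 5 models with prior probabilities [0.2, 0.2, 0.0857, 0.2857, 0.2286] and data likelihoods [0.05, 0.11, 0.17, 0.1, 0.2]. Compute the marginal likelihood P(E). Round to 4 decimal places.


P(E) = sum over models of P(M_i) * P(E|M_i)
= 0.2*0.05 + 0.2*0.11 + 0.0857*0.17 + 0.2857*0.1 + 0.2286*0.2
= 0.1209

0.1209


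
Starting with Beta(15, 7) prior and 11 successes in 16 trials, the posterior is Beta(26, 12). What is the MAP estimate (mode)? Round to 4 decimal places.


The mode of Beta(a, b) when a > 1 and b > 1 is (a-1)/(a+b-2)
= (26 - 1) / (26 + 12 - 2)
= 25 / 36
= 0.6944

0.6944


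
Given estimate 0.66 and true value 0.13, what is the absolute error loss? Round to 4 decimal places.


Absolute error = |estimate - true|
= |0.53| = 0.53

0.53


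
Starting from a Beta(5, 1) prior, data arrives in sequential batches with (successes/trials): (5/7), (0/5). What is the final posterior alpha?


In sequential Bayesian updating, we sum all successes.
Total successes = 5
Final alpha = 5 + 5 = 10

10


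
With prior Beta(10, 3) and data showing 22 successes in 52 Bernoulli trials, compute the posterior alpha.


Conjugate update: alpha_posterior = alpha_prior + k
= 10 + 22 = 32

32


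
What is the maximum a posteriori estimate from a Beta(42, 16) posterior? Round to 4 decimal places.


The MAP estimate equals the mode of the distribution.
Mode of Beta(a,b) = (a-1)/(a+b-2)
= 41/56
= 0.7321

0.7321


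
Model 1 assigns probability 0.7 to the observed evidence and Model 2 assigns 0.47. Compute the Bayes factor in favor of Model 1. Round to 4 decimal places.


BF = P(data|M1) / P(data|M2)
= 0.7 / 0.47 = 1.4894

1.4894


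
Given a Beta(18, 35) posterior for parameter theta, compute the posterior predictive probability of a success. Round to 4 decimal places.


For a Beta-Bernoulli model, the predictive probability is the mean:
P(success) = 18/(18+35) = 18/53 = 0.3396

0.3396


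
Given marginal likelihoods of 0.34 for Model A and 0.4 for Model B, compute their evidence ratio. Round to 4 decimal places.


Ratio = ML(A) / ML(B) = 0.34/0.4
= 0.85

0.85


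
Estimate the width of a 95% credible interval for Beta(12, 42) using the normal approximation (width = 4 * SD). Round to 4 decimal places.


For Beta(a,b): Var = ab/((a+b)^2(a+b+1))
Var = 0.0031, SD = 0.0561
Approximate 95% CI width = 4 * 0.0561 = 0.2242

0.2242


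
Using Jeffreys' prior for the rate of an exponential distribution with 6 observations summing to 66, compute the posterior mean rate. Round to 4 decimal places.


Jeffreys' prior leads to posterior Gamma(6, 66).
Mean = 6/66 = 0.0909

0.0909


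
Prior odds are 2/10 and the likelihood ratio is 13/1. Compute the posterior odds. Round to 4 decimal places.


Posterior odds = prior odds * likelihood ratio
= (2/10) * (13/1)
= 26 / 10
= 2.6

2.6


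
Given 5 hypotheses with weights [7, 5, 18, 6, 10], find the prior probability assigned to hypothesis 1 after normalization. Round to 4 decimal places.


To normalize, divide each weight by the sum of all weights.
Sum = 46
Prior(H1) = 7/46 = 0.1522

0.1522


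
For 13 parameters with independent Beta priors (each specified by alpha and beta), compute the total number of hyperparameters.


A Beta prior has 2 hyperparameters per parameter.
Total = 13 * 2 = 26

26


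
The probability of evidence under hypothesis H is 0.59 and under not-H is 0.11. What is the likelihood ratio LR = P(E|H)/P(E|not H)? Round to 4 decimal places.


LR = 0.59 / 0.11
= 5.3636

5.3636


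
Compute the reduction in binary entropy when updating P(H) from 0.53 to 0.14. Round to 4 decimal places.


H_before = -p*log2(p) - (1-p)*log2(1-p) for p=0.53: 0.9974
H_after for p=0.14: 0.5842
Reduction = 0.9974 - 0.5842 = 0.4132

0.4132


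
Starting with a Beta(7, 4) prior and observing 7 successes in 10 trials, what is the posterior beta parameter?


Posterior beta = prior beta + failures
Failures = 10 - 7 = 3
beta_post = 4 + 3 = 7

7


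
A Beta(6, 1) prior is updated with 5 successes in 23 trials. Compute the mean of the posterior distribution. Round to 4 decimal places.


After update: Beta(11, 19)
Mean = 11 / (11 + 19) = 11 / 30
= 0.3667

0.3667


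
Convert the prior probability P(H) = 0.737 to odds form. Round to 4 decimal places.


P(not H) = 1 - 0.737 = 0.263
Odds = 0.737 / 0.263 = 2.8023

2.8023


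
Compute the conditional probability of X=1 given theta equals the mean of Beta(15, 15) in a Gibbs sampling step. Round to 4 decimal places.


Mean of Beta(15, 15) = 0.5
P(X=1 | theta=0.5) = 0.5

0.5


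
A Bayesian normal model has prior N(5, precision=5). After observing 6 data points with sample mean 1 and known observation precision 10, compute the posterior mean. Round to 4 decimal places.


Posterior mean = (prior_precision * prior_mean + n * data_precision * data_mean) / (prior_precision + n * data_precision)
Numerator = 5*5 + 6*10*1 = 85
Denominator = 5 + 6*10 = 65
Posterior mean = 1.3077

1.3077


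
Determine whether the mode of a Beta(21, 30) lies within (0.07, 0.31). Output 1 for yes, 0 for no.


First find the mode: (a-1)/(a+b-2) = 0.4082
Is 0.4082 in (0.07, 0.31)? 0

0


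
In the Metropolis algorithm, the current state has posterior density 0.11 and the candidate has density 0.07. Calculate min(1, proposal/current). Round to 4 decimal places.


Ratio = 0.07/0.11 = 0.6364
Acceptance probability = min(1, 0.6364)
= 0.6364

0.6364


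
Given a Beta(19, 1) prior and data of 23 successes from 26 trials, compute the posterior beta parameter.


Number of failures = 26 - 23 = 3
Posterior beta = 1 + 3 = 4

4


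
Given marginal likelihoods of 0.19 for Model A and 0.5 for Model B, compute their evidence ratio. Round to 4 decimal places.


Ratio = ML(A) / ML(B) = 0.19/0.5
= 0.38

0.38


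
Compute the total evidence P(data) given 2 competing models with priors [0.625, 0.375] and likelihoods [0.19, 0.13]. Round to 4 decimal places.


Marginal likelihood = sum P(model_i) * P(data|model_i)
Model 1: 0.625 * 0.19 = 0.1187
Model 2: 0.375 * 0.13 = 0.0488
Total = 0.1675

0.1675


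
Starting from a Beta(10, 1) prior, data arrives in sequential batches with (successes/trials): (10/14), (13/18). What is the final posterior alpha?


In sequential Bayesian updating, we sum all successes.
Total successes = 23
Final alpha = 10 + 23 = 33

33


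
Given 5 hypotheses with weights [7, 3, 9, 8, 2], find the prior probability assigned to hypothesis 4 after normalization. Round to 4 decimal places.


To normalize, divide each weight by the sum of all weights.
Sum = 29
Prior(H4) = 8/29 = 0.2759

0.2759


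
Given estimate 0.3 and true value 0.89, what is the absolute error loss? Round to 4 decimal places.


Absolute error = |estimate - true|
= |-0.59| = 0.59

0.59


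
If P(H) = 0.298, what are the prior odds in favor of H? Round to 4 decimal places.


Prior odds = P(H) / (1 - P(H))
= 0.298 / 0.702
= 0.4245

0.4245


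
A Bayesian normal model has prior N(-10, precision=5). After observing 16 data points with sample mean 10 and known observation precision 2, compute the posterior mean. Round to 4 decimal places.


Posterior mean = (prior_precision * prior_mean + n * data_precision * data_mean) / (prior_precision + n * data_precision)
Numerator = 5*-10 + 16*2*10 = 270
Denominator = 5 + 16*2 = 37
Posterior mean = 7.2973

7.2973


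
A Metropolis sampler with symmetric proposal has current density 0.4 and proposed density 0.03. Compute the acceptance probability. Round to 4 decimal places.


For symmetric proposals, acceptance = min(1, pi(x*)/pi(x))
= min(1, 0.03/0.4)
= min(1, 0.075) = 0.075

0.075


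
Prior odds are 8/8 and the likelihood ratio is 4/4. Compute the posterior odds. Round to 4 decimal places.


Posterior odds = prior odds * likelihood ratio
= (8/8) * (4/4)
= 32 / 32
= 1.0

1.0


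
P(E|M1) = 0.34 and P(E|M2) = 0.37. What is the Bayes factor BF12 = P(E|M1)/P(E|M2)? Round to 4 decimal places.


Bayes factor BF12 = P(E|M1) / P(E|M2)
= 0.34 / 0.37
= 0.9189

0.9189


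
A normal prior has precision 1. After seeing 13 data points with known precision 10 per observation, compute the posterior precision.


In the conjugate normal model, precisions add:
tau_posterior = tau_prior + n * tau_data
= 1 + 13*10 = 131

131


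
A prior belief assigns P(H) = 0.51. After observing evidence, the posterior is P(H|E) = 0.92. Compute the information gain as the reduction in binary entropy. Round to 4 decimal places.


H(prior) = -0.51*log2(0.51) - 0.49*log2(0.49)
= 0.9997
H(post) = -0.92*log2(0.92) - 0.08*log2(0.08)
= 0.4022
IG = 0.9997 - 0.4022 = 0.5975

0.5975


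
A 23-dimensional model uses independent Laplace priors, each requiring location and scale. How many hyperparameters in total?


Per parameter: 2 (location and scale).
Total = 23 * 2 = 46

46


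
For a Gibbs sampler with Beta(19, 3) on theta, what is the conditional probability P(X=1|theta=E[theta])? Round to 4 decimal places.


E[theta] = 19/(19+3) = 0.8636
P(X=1|theta) = theta = 0.8636

0.8636


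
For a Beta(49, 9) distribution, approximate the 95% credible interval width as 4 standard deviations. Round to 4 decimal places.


Variance of Beta(a,b) = ab / ((a+b)^2 * (a+b+1))
= 49*9 / ((58)^2 * 59)
= 0.0022
SD = sqrt(0.0022) = 0.0471
Width = 4 * SD = 0.1885

0.1885


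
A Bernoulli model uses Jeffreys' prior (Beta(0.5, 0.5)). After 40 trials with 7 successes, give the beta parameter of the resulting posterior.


Posterior = Beta(prior_alpha + successes, prior_beta + failures)
= Beta(0.5 + 7, 0.5 + 33)
Posterior beta = 0.5 + (n - k) = 0.5 + 33 = 33.5

33.5


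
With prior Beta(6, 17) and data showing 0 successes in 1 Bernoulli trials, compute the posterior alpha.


Conjugate update: alpha_posterior = alpha_prior + k
= 6 + 0 = 6

6


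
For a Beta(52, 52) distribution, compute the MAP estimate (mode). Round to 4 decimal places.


MAP = mode = (a-1)/(a+b-2)
= (52-1)/(52+52-2)
= 51/102 = 0.5

0.5


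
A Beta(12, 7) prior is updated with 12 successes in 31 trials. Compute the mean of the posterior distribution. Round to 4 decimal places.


After update: Beta(24, 26)
Mean = 24 / (24 + 26) = 24 / 50
= 0.48

0.48


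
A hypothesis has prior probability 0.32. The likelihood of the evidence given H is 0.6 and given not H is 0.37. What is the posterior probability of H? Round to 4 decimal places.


Using Bayes' theorem:
P(E) = 0.32 * 0.6 + 0.68 * 0.37
P(E) = 0.4436
P(H|E) = (0.32 * 0.6) / 0.4436 = 0.4328

0.4328


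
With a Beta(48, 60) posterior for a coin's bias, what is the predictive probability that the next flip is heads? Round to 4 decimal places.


The predictive probability equals the posterior mean.
P(next = heads) = alpha / (alpha + beta)
= 48 / 108 = 0.4444

0.4444


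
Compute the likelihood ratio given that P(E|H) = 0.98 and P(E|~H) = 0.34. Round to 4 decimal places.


LR = P(E|H) / P(E|~H)
= 0.98 / 0.34 = 2.8824

2.8824


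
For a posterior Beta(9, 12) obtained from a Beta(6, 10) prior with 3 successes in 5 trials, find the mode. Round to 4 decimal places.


Mode = (alpha - 1) / (alpha + beta - 2)
= 8 / 19
= 0.4211

0.4211


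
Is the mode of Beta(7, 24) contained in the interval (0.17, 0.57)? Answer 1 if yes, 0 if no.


Mode = (a-1)/(a+b-2) = 6/29 = 0.2069
Interval: (0.17, 0.57)
Contains mode? 1

1


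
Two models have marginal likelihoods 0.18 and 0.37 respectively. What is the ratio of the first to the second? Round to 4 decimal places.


Evidence ratio = 0.18 / 0.37
= 0.4865

0.4865


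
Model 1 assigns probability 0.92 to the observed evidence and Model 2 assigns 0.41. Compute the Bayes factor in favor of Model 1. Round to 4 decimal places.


BF = P(data|M1) / P(data|M2)
= 0.92 / 0.41 = 2.2439

2.2439


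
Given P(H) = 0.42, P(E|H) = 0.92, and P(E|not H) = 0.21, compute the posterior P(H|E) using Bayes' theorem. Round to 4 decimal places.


By Bayes' theorem: P(H|E) = P(E|H)*P(H) / P(E)
P(E) = P(E|H)*P(H) + P(E|not H)*P(not H)
P(E) = 0.92*0.42 + 0.21*0.58 = 0.5082
P(H|E) = 0.92*0.42 / 0.5082 = 0.7603

0.7603


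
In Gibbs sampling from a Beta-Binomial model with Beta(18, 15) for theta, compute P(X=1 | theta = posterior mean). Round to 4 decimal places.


Posterior mean = alpha/(alpha+beta) = 18/33 = 0.5455
P(X=1|theta=mean) = theta = 0.5455

0.5455


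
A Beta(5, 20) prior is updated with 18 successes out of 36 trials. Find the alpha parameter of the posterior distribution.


In the Beta-Binomial conjugate update:
alpha_post = alpha_prior + successes
= 5 + 18
= 23

23


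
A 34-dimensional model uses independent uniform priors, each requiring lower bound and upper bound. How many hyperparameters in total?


Per parameter: 2 (lower bound and upper bound).
Total = 34 * 2 = 68

68


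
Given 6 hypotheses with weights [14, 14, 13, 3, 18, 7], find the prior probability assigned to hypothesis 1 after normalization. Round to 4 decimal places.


To normalize, divide each weight by the sum of all weights.
Sum = 69
Prior(H1) = 14/69 = 0.2029

0.2029


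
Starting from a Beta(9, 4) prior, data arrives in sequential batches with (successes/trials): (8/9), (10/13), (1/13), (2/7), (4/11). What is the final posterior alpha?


In sequential Bayesian updating, we sum all successes.
Total successes = 25
Final alpha = 9 + 25 = 34

34


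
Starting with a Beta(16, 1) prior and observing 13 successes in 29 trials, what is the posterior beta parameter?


Posterior beta = prior beta + failures
Failures = 29 - 13 = 16
beta_post = 1 + 16 = 17

17


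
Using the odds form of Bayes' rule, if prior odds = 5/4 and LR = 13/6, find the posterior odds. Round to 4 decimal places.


Bayes' rule in odds form: posterior odds = prior odds * LR
= (5 * 13) / (4 * 6)
= 65/24 = 2.7083

2.7083


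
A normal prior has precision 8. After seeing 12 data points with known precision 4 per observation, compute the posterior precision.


In the conjugate normal model, precisions add:
tau_posterior = tau_prior + n * tau_data
= 8 + 12*4 = 56

56


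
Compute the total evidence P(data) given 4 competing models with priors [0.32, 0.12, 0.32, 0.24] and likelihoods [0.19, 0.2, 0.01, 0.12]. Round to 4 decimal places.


Marginal likelihood = sum P(model_i) * P(data|model_i)
Model 1: 0.32 * 0.19 = 0.0608
Model 2: 0.12 * 0.2 = 0.024
Model 3: 0.32 * 0.01 = 0.0032
Model 4: 0.24 * 0.12 = 0.0288
Total = 0.1168

0.1168


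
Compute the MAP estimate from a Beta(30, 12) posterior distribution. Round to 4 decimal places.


MAP = mode of Beta distribution
= (alpha - 1)/(alpha + beta - 2)
= (30-1)/(30+12-2)
= 29/40 = 0.725

0.725


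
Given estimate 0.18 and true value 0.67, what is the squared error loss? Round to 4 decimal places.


Squared error = (estimate - true)^2
Difference = -0.49
Loss = -0.49^2 = 0.2401

0.2401


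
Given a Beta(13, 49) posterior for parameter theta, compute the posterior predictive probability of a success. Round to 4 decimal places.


For a Beta-Bernoulli model, the predictive probability is the mean:
P(success) = 13/(13+49) = 13/62 = 0.2097

0.2097


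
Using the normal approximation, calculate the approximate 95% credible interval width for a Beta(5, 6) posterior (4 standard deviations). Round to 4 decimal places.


Var(Beta) = 5*6/(11^2 * 12) = 0.0207
SD = 0.1437
Width ~ 4*SD = 0.575

0.575


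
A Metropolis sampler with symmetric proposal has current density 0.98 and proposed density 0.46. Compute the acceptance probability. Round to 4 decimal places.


For symmetric proposals, acceptance = min(1, pi(x*)/pi(x))
= min(1, 0.46/0.98)
= min(1, 0.4694) = 0.4694

0.4694


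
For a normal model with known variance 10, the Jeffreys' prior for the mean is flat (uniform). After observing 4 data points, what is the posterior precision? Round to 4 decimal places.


Jeffreys' prior for normal mean (known variance) is flat.
Prior precision = 0.
Posterior precision = prior_prec + n/sigma^2 = 0 + 4/10
= 0.4

0.4


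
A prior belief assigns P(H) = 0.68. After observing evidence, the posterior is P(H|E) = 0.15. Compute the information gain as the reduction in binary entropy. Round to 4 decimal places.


H(prior) = -0.68*log2(0.68) - 0.32*log2(0.32)
= 0.9044
H(post) = -0.15*log2(0.15) - 0.85*log2(0.85)
= 0.6098
IG = 0.9044 - 0.6098 = 0.2945

0.2945


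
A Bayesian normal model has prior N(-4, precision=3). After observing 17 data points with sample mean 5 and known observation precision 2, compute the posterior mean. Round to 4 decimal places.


Posterior mean = (prior_precision * prior_mean + n * data_precision * data_mean) / (prior_precision + n * data_precision)
Numerator = 3*-4 + 17*2*5 = 158
Denominator = 3 + 17*2 = 37
Posterior mean = 4.2703

4.2703


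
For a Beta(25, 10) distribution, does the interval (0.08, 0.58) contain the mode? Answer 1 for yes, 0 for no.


Mode of Beta(a,b) = (a-1)/(a+b-2)
= (25-1)/(25+10-2) = 0.7273
Check: 0.08 <= 0.7273 <= 0.58?
Result: 0

0


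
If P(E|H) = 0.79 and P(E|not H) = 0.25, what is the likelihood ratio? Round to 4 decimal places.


Likelihood ratio = P(E|H) / P(E|not H)
= 0.79 / 0.25
= 3.16

3.16


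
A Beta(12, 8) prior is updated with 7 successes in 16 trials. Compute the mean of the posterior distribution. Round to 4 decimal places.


After update: Beta(19, 17)
Mean = 19 / (19 + 17) = 19 / 36
= 0.5278

0.5278


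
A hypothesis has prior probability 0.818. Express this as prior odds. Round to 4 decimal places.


Odds = P(H) / P(not H) = 0.818 / 0.182
= 4.4945

4.4945


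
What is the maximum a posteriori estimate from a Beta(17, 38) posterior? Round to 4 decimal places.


The MAP estimate equals the mode of the distribution.
Mode of Beta(a,b) = (a-1)/(a+b-2)
= 16/53
= 0.3019

0.3019


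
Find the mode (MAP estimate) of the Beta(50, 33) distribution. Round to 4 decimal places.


For Beta(a,b) with a,b > 1:
Mode = (a-1)/(a+b-2) = (50-1)/(83-2)
= 49/81 = 0.6049

0.6049


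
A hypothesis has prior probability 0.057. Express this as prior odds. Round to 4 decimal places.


Odds = P(H) / P(not H) = 0.057 / 0.943
= 0.0604

0.0604


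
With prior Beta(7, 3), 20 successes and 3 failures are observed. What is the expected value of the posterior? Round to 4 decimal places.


Posterior = Beta(27, 6)
E[theta] = alpha/(alpha+beta)
= 27/33 = 0.8182

0.8182


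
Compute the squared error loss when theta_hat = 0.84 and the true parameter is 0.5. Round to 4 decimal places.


L = (theta_hat - theta_true)^2
= (0.84 - 0.5)^2
= 0.34^2 = 0.1156

0.1156


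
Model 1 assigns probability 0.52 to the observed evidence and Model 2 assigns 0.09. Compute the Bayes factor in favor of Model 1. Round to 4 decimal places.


BF = P(data|M1) / P(data|M2)
= 0.52 / 0.09 = 5.7778

5.7778


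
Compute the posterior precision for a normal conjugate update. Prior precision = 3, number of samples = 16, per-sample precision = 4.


tau_post = tau_0 + n * tau
= 3 + 16 * 4 = 67

67


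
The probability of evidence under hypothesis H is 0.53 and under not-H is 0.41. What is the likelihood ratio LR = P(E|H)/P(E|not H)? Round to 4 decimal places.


LR = 0.53 / 0.41
= 1.2927

1.2927


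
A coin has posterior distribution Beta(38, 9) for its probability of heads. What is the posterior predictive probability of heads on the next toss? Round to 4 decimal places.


Posterior predictive = E[theta] = alpha/(alpha+beta)
= 38/47
= 0.8085

0.8085


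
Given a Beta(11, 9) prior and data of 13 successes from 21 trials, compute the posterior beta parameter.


Number of failures = 21 - 13 = 8
Posterior beta = 9 + 8 = 17

17


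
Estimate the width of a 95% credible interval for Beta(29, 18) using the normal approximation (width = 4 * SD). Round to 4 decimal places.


For Beta(a,b): Var = ab/((a+b)^2(a+b+1))
Var = 0.0049, SD = 0.0702
Approximate 95% CI width = 4 * 0.0702 = 0.2807

0.2807


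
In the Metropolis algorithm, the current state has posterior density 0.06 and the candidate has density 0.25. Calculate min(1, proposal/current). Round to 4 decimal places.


Ratio = 0.25/0.06 = 4.1667
Acceptance probability = min(1, 4.1667)
= 1.0

1.0


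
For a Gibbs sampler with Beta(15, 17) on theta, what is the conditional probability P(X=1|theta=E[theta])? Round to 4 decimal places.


E[theta] = 15/(15+17) = 0.4688
P(X=1|theta) = theta = 0.4688

0.4688


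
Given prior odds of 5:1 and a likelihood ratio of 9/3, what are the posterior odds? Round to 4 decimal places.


Posterior odds = prior odds * LR
Prior odds = 5/1 = 5.0
LR = 9/3 = 3.0
Posterior odds = 5.0 * 3.0 = 15.0

15.0


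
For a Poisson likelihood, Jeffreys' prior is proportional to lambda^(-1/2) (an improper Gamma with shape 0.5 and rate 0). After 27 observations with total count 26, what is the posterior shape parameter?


Jeffreys' prior for Poisson is proportional to lambda^(-1/2).
Posterior is Gamma(0.5 + S, 0 + n) = Gamma(0.5 + 26, 27).
Posterior shape = 0.5 + S = 0.5 + 26 = 26.5

26.5


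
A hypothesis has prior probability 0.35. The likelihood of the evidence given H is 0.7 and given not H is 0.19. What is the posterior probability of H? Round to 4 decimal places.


Using Bayes' theorem:
P(E) = 0.35 * 0.7 + 0.65 * 0.19
P(E) = 0.3685
P(H|E) = (0.35 * 0.7) / 0.3685 = 0.6649

0.6649


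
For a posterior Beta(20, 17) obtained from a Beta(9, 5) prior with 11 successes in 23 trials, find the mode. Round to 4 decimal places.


Mode = (alpha - 1) / (alpha + beta - 2)
= 19 / 35
= 0.5429

0.5429


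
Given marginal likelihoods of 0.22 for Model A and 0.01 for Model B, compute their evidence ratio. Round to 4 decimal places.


Ratio = ML(A) / ML(B) = 0.22/0.01
= 22.0

22.0


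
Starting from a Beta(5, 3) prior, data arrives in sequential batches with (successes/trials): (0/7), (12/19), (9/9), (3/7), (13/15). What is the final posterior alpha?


In sequential Bayesian updating, we sum all successes.
Total successes = 37
Final alpha = 5 + 37 = 42

42


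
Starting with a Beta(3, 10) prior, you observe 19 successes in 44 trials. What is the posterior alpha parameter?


For a Beta-Binomial conjugate model:
Posterior alpha = prior alpha + number of successes
= 3 + 19 = 22

22


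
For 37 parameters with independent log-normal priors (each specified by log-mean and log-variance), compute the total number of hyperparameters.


A log-normal prior has 2 hyperparameters per parameter.
Total = 37 * 2 = 74

74


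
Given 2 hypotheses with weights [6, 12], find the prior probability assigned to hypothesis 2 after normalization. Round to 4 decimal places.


To normalize, divide each weight by the sum of all weights.
Sum = 18
Prior(H2) = 12/18 = 0.6667

0.6667


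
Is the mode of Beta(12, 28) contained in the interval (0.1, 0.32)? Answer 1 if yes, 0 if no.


Mode = (a-1)/(a+b-2) = 11/38 = 0.2895
Interval: (0.1, 0.32)
Contains mode? 1

1


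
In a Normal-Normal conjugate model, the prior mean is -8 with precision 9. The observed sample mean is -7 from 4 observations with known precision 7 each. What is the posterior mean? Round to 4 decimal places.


Posterior precision = tau0 + n*tau = 9 + 4*7 = 37
Posterior mean = (tau0*mu0 + n*tau*xbar) / posterior_precision
= (9*-8 + 4*7*-7) / 37
= -268 / 37 = -7.2432

-7.2432


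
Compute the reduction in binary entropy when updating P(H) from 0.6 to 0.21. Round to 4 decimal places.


H_before = -p*log2(p) - (1-p)*log2(1-p) for p=0.6: 0.971
H_after for p=0.21: 0.7415
Reduction = 0.971 - 0.7415 = 0.2295

0.2295


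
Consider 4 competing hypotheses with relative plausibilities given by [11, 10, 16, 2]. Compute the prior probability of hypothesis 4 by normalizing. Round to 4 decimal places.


Sum of weights = 11 + 10 + 16 + 2 = 39
Normalized prior for H4 = 2 / 39
= 0.0513

0.0513


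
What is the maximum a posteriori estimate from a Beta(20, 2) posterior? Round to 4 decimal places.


The MAP estimate equals the mode of the distribution.
Mode of Beta(a,b) = (a-1)/(a+b-2)
= 19/20
= 0.95

0.95


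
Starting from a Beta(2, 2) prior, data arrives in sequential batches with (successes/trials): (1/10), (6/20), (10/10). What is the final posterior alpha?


In sequential Bayesian updating, we sum all successes.
Total successes = 17
Final alpha = 2 + 17 = 19

19


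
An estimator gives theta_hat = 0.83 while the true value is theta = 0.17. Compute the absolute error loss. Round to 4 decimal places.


The absolute error loss is |theta_hat - theta|
= |0.83 - 0.17|
= 0.66

0.66


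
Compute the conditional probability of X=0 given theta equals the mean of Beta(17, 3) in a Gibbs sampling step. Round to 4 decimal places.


Mean of Beta(17, 3) = 0.85
P(X=0 | theta=0.85) = 0.15

0.15


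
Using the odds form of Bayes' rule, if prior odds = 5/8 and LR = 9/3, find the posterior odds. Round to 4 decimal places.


Bayes' rule in odds form: posterior odds = prior odds * LR
= (5 * 9) / (8 * 3)
= 45/24 = 1.875

1.875


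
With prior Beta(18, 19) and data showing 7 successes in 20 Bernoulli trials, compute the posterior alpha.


Conjugate update: alpha_posterior = alpha_prior + k
= 18 + 7 = 25

25


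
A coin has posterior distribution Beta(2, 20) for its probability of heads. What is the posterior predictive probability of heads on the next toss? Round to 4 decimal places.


Posterior predictive = E[theta] = alpha/(alpha+beta)
= 2/22
= 0.0909

0.0909


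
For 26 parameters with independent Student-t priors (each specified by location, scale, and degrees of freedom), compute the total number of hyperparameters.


A Student-t prior has 3 hyperparameters per parameter.
Total = 26 * 3 = 78

78


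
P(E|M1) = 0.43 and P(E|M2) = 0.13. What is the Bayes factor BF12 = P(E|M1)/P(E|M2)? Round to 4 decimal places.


Bayes factor BF12 = P(E|M1) / P(E|M2)
= 0.43 / 0.13
= 3.3077

3.3077


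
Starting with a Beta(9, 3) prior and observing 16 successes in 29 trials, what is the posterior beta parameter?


Posterior beta = prior beta + failures
Failures = 29 - 16 = 13
beta_post = 3 + 13 = 16

16


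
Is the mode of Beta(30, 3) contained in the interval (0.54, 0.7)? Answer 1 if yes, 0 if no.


Mode = (a-1)/(a+b-2) = 29/31 = 0.9355
Interval: (0.54, 0.7)
Contains mode? 0

0


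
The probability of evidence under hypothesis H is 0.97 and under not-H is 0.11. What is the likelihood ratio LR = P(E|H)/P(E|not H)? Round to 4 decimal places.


LR = 0.97 / 0.11
= 8.8182

8.8182


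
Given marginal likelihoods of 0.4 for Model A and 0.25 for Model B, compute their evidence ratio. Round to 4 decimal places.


Ratio = ML(A) / ML(B) = 0.4/0.25
= 1.6

1.6


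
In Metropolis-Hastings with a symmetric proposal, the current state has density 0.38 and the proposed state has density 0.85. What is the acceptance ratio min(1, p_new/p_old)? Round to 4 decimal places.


Ratio = p_new / p_old = 0.85 / 0.38 = 2.2368
Acceptance = min(1, 2.2368) = 1.0

1.0


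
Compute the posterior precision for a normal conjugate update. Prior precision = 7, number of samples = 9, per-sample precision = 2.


tau_post = tau_0 + n * tau
= 7 + 9 * 2 = 25

25


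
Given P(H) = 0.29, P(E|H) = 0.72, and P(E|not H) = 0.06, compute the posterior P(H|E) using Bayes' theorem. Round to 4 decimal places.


By Bayes' theorem: P(H|E) = P(E|H)*P(H) / P(E)
P(E) = P(E|H)*P(H) + P(E|not H)*P(not H)
P(E) = 0.72*0.29 + 0.06*0.71 = 0.2514
P(H|E) = 0.72*0.29 / 0.2514 = 0.8305

0.8305


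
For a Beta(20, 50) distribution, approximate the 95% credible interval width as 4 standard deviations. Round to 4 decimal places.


Variance of Beta(a,b) = ab / ((a+b)^2 * (a+b+1))
= 20*50 / ((70)^2 * 71)
= 0.0029
SD = sqrt(0.0029) = 0.0536
Width = 4 * SD = 0.2145

0.2145


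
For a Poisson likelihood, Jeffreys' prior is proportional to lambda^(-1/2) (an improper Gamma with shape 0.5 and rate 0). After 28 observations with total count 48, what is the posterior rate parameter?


Jeffreys' prior for Poisson is proportional to lambda^(-1/2).
Posterior is Gamma(0.5 + S, 0 + n) = Gamma(0.5 + 48, 28).
Posterior rate = 0 + n = 28

28.0


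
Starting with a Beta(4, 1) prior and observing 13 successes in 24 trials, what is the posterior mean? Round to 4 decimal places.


Posterior parameters: alpha = 4 + 13 = 17
beta = 1 + 11 = 12
Posterior mean = alpha / (alpha + beta) = 17 / 29
= 0.5862

0.5862


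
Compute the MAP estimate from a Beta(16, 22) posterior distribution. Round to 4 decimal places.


MAP = mode of Beta distribution
= (alpha - 1)/(alpha + beta - 2)
= (16-1)/(16+22-2)
= 15/36 = 0.4167

0.4167


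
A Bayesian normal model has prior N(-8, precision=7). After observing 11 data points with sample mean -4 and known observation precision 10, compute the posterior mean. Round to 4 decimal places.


Posterior mean = (prior_precision * prior_mean + n * data_precision * data_mean) / (prior_precision + n * data_precision)
Numerator = 7*-8 + 11*10*-4 = -496
Denominator = 7 + 11*10 = 117
Posterior mean = -4.2393

-4.2393


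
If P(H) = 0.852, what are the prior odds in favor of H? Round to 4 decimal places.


Prior odds = P(H) / (1 - P(H))
= 0.852 / 0.148
= 5.7568

5.7568


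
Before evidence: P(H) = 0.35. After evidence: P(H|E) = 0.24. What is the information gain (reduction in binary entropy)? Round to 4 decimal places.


Prior entropy = 0.9341
Posterior entropy = 0.795
Information gain = 0.9341 - 0.795 = 0.139

0.139


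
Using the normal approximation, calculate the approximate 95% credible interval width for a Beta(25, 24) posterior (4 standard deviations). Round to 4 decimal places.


Var(Beta) = 25*24/(49^2 * 50) = 0.005
SD = 0.0707
Width ~ 4*SD = 0.2828

0.2828


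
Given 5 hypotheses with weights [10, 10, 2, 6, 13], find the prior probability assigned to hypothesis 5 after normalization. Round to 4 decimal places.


To normalize, divide each weight by the sum of all weights.
Sum = 41
Prior(H5) = 13/41 = 0.3171

0.3171


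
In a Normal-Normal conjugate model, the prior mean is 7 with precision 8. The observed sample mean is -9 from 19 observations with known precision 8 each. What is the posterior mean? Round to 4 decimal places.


Posterior precision = tau0 + n*tau = 8 + 19*8 = 160
Posterior mean = (tau0*mu0 + n*tau*xbar) / posterior_precision
= (8*7 + 19*8*-9) / 160
= -1312 / 160 = -8.2

-8.2


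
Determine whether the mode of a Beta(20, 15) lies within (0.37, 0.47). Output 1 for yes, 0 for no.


First find the mode: (a-1)/(a+b-2) = 0.5758
Is 0.5758 in (0.37, 0.47)? 0

0


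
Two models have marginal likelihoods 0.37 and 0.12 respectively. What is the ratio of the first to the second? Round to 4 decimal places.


Evidence ratio = 0.37 / 0.12
= 3.0833

3.0833


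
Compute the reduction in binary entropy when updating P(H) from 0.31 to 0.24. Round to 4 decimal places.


H_before = -p*log2(p) - (1-p)*log2(1-p) for p=0.31: 0.8932
H_after for p=0.24: 0.795
Reduction = 0.8932 - 0.795 = 0.0981

0.0981


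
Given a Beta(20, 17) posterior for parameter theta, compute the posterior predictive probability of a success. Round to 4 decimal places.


For a Beta-Bernoulli model, the predictive probability is the mean:
P(success) = 20/(20+17) = 20/37 = 0.5405

0.5405


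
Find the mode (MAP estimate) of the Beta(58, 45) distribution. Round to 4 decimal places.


For Beta(a,b) with a,b > 1:
Mode = (a-1)/(a+b-2) = (58-1)/(103-2)
= 57/101 = 0.5644

0.5644


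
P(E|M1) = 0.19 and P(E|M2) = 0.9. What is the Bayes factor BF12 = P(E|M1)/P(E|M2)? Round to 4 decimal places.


Bayes factor BF12 = P(E|M1) / P(E|M2)
= 0.19 / 0.9
= 0.2111

0.2111


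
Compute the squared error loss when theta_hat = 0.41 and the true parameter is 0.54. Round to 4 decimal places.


L = (theta_hat - theta_true)^2
= (0.41 - 0.54)^2
= -0.13^2 = 0.0169

0.0169


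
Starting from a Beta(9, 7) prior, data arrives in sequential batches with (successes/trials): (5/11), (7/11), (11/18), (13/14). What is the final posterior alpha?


In sequential Bayesian updating, we sum all successes.
Total successes = 36
Final alpha = 9 + 36 = 45

45


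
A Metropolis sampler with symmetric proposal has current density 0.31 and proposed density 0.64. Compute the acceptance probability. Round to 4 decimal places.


For symmetric proposals, acceptance = min(1, pi(x*)/pi(x))
= min(1, 0.64/0.31)
= min(1, 2.0645) = 1.0

1.0


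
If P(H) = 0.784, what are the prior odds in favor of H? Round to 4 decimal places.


Prior odds = P(H) / (1 - P(H))
= 0.784 / 0.216
= 3.6296

3.6296


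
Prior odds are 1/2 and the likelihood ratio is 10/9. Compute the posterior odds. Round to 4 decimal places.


Posterior odds = prior odds * likelihood ratio
= (1/2) * (10/9)
= 10 / 18
= 0.5556

0.5556


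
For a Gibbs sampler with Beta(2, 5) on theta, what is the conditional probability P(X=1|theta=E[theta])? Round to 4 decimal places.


E[theta] = 2/(2+5) = 0.2857
P(X=1|theta) = theta = 0.2857

0.2857


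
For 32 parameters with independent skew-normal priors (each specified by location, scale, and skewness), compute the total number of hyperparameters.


A skew-normal prior has 3 hyperparameters per parameter.
Total = 32 * 3 = 96

96


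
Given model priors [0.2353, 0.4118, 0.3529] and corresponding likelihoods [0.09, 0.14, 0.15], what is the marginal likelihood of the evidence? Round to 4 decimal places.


P(E) = sum_i P(M_i) P(E|M_i)
= 0.0212 + 0.0577 + 0.0529
= 0.1318

0.1318


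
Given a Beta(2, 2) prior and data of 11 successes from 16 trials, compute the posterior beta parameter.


Number of failures = 16 - 11 = 5
Posterior beta = 2 + 5 = 7

7


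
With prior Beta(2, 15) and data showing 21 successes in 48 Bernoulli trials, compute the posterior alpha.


Conjugate update: alpha_posterior = alpha_prior + k
= 2 + 21 = 23

23


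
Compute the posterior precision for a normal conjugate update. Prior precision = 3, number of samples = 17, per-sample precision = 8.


tau_post = tau_0 + n * tau
= 3 + 17 * 8 = 139

139


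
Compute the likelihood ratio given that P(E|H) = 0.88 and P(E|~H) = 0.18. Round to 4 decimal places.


LR = P(E|H) / P(E|~H)
= 0.88 / 0.18 = 4.8889

4.8889


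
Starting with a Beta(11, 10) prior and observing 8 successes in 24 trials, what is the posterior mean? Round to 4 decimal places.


Posterior parameters: alpha = 11 + 8 = 19
beta = 10 + 16 = 26
Posterior mean = alpha / (alpha + beta) = 19 / 45
= 0.4222

0.4222


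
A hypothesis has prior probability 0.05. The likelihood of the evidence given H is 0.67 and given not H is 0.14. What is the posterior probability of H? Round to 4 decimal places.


Using Bayes' theorem:
P(E) = 0.05 * 0.67 + 0.95 * 0.14
P(E) = 0.1665
P(H|E) = (0.05 * 0.67) / 0.1665 = 0.2012

0.2012


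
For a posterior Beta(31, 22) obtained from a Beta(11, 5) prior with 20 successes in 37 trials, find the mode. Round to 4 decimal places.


Mode = (alpha - 1) / (alpha + beta - 2)
= 30 / 51
= 0.5882

0.5882


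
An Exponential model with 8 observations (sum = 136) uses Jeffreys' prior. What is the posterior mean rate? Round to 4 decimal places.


Posterior Gamma(8, 136)
E[lambda] = 8/136 = 0.0588

0.0588


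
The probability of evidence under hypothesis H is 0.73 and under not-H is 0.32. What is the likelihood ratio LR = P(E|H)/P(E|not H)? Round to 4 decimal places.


LR = 0.73 / 0.32
= 2.2812

2.2812


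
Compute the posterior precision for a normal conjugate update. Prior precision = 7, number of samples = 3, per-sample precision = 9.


tau_post = tau_0 + n * tau
= 7 + 3 * 9 = 34

34
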